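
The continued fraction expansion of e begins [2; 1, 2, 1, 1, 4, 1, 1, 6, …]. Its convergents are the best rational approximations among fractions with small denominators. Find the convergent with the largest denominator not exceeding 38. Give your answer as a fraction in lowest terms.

a_0 = 2: 2/1  (≤ bound)
a_1 = 1: 3/1  (≤ bound)
a_2 = 2: 8/3  (≤ bound)
a_3 = 1: 11/4  (≤ bound)
a_4 = 1: 19/7  (≤ bound)
a_5 = 4: 87/32  (≤ bound)
a_6 = 1: 106/39  (> 38, stop)

87/32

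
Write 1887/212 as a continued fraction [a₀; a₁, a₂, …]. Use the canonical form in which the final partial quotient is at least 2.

Repeatedly divide and take the remainder:
1887 ÷ 212 → quotient 8, remainder 191
212 ÷ 191 → quotient 1, remainder 21
191 ÷ 21 → quotient 9, remainder 2
21 ÷ 2 → quotient 10, remainder 1
2 ÷ 1 → quotient 2, remainder 0

[8; 1, 9, 10, 2]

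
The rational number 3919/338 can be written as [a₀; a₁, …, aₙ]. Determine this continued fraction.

[11; 1, 1, 2, 7, 9]

⌊3919/338⌋ = 11, remainder 201
⌊338/201⌋ = 1, remainder 137
⌊201/137⌋ = 1, remainder 64
⌊137/64⌋ = 2, remainder 9
⌊64/9⌋ = 7, remainder 1
⌊9/1⌋ = 9, remainder 0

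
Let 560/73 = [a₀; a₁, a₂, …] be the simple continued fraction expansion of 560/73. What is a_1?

⌊560/73⌋ = 7, remainder 49
⌊73/49⌋ = 1, remainder 24

1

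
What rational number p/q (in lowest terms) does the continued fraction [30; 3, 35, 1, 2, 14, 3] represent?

a_0 = 30: 30/1
a_1 = 3: 91/3
a_2 = 35: 3215/106
a_3 = 1: 3306/109
a_4 = 2: 9827/324
a_5 = 14: 140884/4645
a_6 = 3: 432479/14259

432479/14259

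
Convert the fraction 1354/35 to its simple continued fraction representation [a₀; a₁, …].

[38; 1, 2, 5, 2]

Run the Euclidean algorithm, recording each quotient:
⌊1354/35⌋ = 38, remainder 24
⌊35/24⌋ = 1, remainder 11
⌊24/11⌋ = 2, remainder 2
⌊11/2⌋ = 5, remainder 1
⌊2/1⌋ = 2, remainder 0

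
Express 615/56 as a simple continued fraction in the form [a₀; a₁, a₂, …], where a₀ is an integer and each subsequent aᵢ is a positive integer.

[10; 1, 55]

Apply division with remainder until the remainder is 0:
615 = 10·56 + 55, so a_0 = 10
56 = 1·55 + 1, so a_1 = 1
55 = 55·1 + 0, so a_2 = 55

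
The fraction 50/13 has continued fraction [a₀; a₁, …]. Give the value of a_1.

Apply division with remainder until the remainder is 0:
⌊50/13⌋ = 3, remainder 11
⌊13/11⌋ = 1, remainder 2

1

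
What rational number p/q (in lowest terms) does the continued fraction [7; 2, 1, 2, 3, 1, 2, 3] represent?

2403/326

a_0 = 7: 7/1
a_1 = 2: 15/2
a_2 = 1: 22/3
a_3 = 2: 59/8
a_4 = 3: 199/27
a_5 = 1: 258/35
a_6 = 2: 715/97
a_7 = 3: 2403/326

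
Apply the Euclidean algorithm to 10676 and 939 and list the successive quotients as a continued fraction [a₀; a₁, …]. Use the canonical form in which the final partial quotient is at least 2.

10676 ÷ 939 → quotient 11, remainder 347
939 ÷ 347 → quotient 2, remainder 245
347 ÷ 245 → quotient 1, remainder 102
245 ÷ 102 → quotient 2, remainder 41
102 ÷ 41 → quotient 2, remainder 20
41 ÷ 20 → quotient 2, remainder 1
20 ÷ 1 → quotient 20, remainder 0

[11; 2, 1, 2, 2, 2, 20]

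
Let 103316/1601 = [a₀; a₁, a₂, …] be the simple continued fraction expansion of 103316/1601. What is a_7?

9

103316 = 64·1601 + 852, so a_0 = 64
1601 = 1·852 + 749, so a_1 = 1
852 = 1·749 + 103, so a_2 = 1
749 = 7·103 + 28, so a_3 = 7
103 = 3·28 + 19, so a_4 = 3
28 = 1·19 + 9, so a_5 = 1
19 = 2·9 + 1, so a_6 = 2
9 = 9·1 + 0, so a_7 = 9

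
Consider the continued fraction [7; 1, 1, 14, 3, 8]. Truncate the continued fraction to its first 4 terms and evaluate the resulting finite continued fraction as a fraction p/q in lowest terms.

Collapse the nested fraction from the inside out:
Start with 14.
1 + 1/(14/1) = 1 + 1/14 = 15/14
1 + 1/(15/14) = 1 + 14/15 = 29/15
7 + 1/(29/15) = 7 + 15/29 = 218/29

218/29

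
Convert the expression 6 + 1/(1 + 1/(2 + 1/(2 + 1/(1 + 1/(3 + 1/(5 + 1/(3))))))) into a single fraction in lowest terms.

4169/622

Collapse the nested fraction from the inside out:
Start with 3.
5 + 1/(3/1) = 5 + 1/3 = 16/3
3 + 1/(16/3) = 3 + 3/16 = 51/16
1 + 1/(51/16) = 1 + 16/51 = 67/51
2 + 1/(67/51) = 2 + 51/67 = 185/67
2 + 1/(185/67) = 2 + 67/185 = 437/185
1 + 1/(437/185) = 1 + 185/437 = 622/437
6 + 1/(622/437) = 6 + 437/622 = 4169/622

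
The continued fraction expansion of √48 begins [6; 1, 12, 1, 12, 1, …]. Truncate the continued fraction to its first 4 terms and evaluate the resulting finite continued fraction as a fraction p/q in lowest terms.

a_0 = 6: 6/1
a_1 = 1: 7/1
a_2 = 12: 90/13
a_3 = 1: 97/14

97/14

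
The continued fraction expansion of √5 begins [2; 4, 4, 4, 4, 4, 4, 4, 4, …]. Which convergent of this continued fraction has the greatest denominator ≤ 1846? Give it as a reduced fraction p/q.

2889/1292

a_0 = 2: 2/1  (≤ bound)
a_1 = 4: 9/4  (≤ bound)
a_2 = 4: 38/17  (≤ bound)
a_3 = 4: 161/72  (≤ bound)
a_4 = 4: 682/305  (≤ bound)
a_5 = 4: 2889/1292  (≤ bound)
a_6 = 4: 12238/5473  (> 1846, stop)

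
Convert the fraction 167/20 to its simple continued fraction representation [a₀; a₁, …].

[8; 2, 1, 6]

⌊167/20⌋ = 8, remainder 7
⌊20/7⌋ = 2, remainder 6
⌊7/6⌋ = 1, remainder 1
⌊6/1⌋ = 6, remainder 0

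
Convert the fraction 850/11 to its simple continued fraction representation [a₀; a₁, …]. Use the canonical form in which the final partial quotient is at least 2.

[77; 3, 1, 2]

Repeatedly divide and take the remainder:
850 = 77·11 + 3, so a_0 = 77
11 = 3·3 + 2, so a_1 = 3
3 = 1·2 + 1, so a_2 = 1
2 = 2·1 + 0, so a_3 = 2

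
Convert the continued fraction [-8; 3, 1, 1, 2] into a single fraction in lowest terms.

-139/18

Build up convergents one term at a time:
a_0 = -8: -8/1
a_1 = 3: -23/3
a_2 = 1: -31/4
a_3 = 1: -54/7
a_4 = 2: -139/18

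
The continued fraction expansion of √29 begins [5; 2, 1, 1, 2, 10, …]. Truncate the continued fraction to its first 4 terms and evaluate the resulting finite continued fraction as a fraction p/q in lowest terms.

Start with 1.
1 + 1/(1/1) = 1 + 1/1 = 2/1
2 + 1/(2/1) = 2 + 1/2 = 5/2
5 + 1/(5/2) = 5 + 2/5 = 27/5

27/5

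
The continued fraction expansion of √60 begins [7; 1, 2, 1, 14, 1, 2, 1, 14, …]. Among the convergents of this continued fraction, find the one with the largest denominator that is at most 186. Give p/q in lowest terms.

1433/185

List convergents until the denominator exceeds the bound:
a_0 = 7: 7/1  (≤ bound)
a_1 = 1: 8/1  (≤ bound)
a_2 = 2: 23/3  (≤ bound)
a_3 = 1: 31/4  (≤ bound)
a_4 = 14: 457/59  (≤ bound)
a_5 = 1: 488/63  (≤ bound)
a_6 = 2: 1433/185  (≤ bound)
a_7 = 1: 1921/248  (> 186, stop)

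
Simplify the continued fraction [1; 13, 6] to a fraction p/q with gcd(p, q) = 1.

85/79

Compute successive convergents:
a_0 = 1: 1/1
a_1 = 13: 14/13
a_2 = 6: 85/79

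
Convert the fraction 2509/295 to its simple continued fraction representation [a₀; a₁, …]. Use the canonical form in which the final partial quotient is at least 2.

[8; 1, 1, 48, 1, 2]

2509 ÷ 295 → quotient 8, remainder 149
295 ÷ 149 → quotient 1, remainder 146
149 ÷ 146 → quotient 1, remainder 3
146 ÷ 3 → quotient 48, remainder 2
3 ÷ 2 → quotient 1, remainder 1
2 ÷ 1 → quotient 2, remainder 0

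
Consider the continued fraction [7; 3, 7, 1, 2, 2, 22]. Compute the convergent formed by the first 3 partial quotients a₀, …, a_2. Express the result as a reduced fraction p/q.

161/22

Compute successive convergents:
a_0 = 7: 7/1
a_1 = 3: 22/3
a_2 = 7: 161/22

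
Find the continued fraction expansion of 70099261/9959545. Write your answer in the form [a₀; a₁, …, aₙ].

[7; 26, 23, 1, 47, 3, 36, 3]

70099261 = 7·9959545 + 382446, so a_0 = 7
9959545 = 26·382446 + 15949, so a_1 = 26
382446 = 23·15949 + 15619, so a_2 = 23
15949 = 1·15619 + 330, so a_3 = 1
15619 = 47·330 + 109, so a_4 = 47
330 = 3·109 + 3, so a_5 = 3
109 = 36·3 + 1, so a_6 = 36
3 = 3·1 + 0, so a_7 = 3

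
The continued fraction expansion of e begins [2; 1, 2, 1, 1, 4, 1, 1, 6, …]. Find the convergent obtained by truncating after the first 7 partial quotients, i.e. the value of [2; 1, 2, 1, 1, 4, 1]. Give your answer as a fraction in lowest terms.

106/39

a_0 = 2: 2/1
a_1 = 1: 3/1
a_2 = 2: 8/3
a_3 = 1: 11/4
a_4 = 1: 19/7
a_5 = 4: 87/32
a_6 = 1: 106/39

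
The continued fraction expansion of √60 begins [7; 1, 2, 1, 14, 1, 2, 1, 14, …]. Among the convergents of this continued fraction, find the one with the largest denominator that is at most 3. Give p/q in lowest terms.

23/3

List convergents until the denominator exceeds the bound:
a_0 = 7: 7/1  (≤ bound)
a_1 = 1: 8/1  (≤ bound)
a_2 = 2: 23/3  (≤ bound)
a_3 = 1: 31/4  (> 3, stop)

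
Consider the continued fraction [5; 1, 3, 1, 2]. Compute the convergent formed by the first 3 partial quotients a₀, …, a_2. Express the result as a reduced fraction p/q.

Starting at the tail and folding back:
Start with 3.
1 + 1/(3/1) = 1 + 1/3 = 4/3
5 + 1/(4/3) = 5 + 3/4 = 23/4

23/4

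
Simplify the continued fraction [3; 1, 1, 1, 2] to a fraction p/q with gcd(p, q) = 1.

29/8

Start with 2.
1 + 1/(2/1) = 1 + 1/2 = 3/2
1 + 1/(3/2) = 1 + 2/3 = 5/3
1 + 1/(5/3) = 1 + 3/5 = 8/5
3 + 1/(8/5) = 3 + 5/8 = 29/8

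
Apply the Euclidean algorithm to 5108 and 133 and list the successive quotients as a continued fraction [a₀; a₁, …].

[38; 2, 2, 6, 4]

5108 = 38·133 + 54, so a_0 = 38
133 = 2·54 + 25, so a_1 = 2
54 = 2·25 + 4, so a_2 = 2
25 = 6·4 + 1, so a_3 = 6
4 = 4·1 + 0, so a_4 = 4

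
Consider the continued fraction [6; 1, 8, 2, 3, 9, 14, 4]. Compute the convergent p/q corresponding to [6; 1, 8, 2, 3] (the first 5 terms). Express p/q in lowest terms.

455/66

Start with 3.
2 + 1/(3/1) = 2 + 1/3 = 7/3
8 + 1/(7/3) = 8 + 3/7 = 59/7
1 + 1/(59/7) = 1 + 7/59 = 66/59
6 + 1/(66/59) = 6 + 59/66 = 455/66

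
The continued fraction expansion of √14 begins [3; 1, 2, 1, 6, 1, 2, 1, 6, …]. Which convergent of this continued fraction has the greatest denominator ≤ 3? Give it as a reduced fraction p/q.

11/3

List convergents until the denominator exceeds the bound:
a_0 = 3: 3/1  (≤ bound)
a_1 = 1: 4/1  (≤ bound)
a_2 = 2: 11/3  (≤ bound)
a_3 = 1: 15/4  (> 3, stop)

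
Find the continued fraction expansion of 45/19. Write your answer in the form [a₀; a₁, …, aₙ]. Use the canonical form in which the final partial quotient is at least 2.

[2; 2, 1, 2, 2]

45 ÷ 19 → quotient 2, remainder 7
19 ÷ 7 → quotient 2, remainder 5
7 ÷ 5 → quotient 1, remainder 2
5 ÷ 2 → quotient 2, remainder 1
2 ÷ 1 → quotient 2, remainder 0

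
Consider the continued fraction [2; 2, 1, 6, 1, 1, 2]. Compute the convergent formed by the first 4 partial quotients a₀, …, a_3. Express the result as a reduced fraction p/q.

Starting at the tail and folding back:
Start with 6.
1 + 1/(6/1) = 1 + 1/6 = 7/6
2 + 1/(7/6) = 2 + 6/7 = 20/7
2 + 1/(20/7) = 2 + 7/20 = 47/20

47/20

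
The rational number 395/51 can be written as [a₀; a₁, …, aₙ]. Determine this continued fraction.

[7; 1, 2, 1, 12]

395 = 7·51 + 38, so a_0 = 7
51 = 1·38 + 13, so a_1 = 1
38 = 2·13 + 12, so a_2 = 2
13 = 1·12 + 1, so a_3 = 1
12 = 12·1 + 0, so a_4 = 12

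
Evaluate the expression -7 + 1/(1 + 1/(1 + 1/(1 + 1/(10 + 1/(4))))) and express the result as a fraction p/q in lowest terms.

-831/131

a_0 = -7: -7/1
a_1 = 1: -6/1
a_2 = 1: -13/2
a_3 = 1: -19/3
a_4 = 10: -203/32
a_5 = 4: -831/131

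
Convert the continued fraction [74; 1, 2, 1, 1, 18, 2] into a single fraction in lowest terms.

19949/267

a_0 = 74: 74/1
a_1 = 1: 75/1
a_2 = 2: 224/3
a_3 = 1: 299/4
a_4 = 1: 523/7
a_5 = 18: 9713/130
a_6 = 2: 19949/267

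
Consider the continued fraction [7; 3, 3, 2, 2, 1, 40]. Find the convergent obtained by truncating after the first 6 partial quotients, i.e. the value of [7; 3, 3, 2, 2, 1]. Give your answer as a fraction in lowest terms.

Start with 1.
2 + 1/(1/1) = 2 + 1/1 = 3/1
2 + 1/(3/1) = 2 + 1/3 = 7/3
3 + 1/(7/3) = 3 + 3/7 = 24/7
3 + 1/(24/7) = 3 + 7/24 = 79/24
7 + 1/(79/24) = 7 + 24/79 = 577/79

577/79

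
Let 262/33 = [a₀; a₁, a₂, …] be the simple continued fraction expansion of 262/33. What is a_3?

2

262 ÷ 33 → quotient 7, remainder 31
33 ÷ 31 → quotient 1, remainder 2
31 ÷ 2 → quotient 15, remainder 1
2 ÷ 1 → quotient 2, remainder 0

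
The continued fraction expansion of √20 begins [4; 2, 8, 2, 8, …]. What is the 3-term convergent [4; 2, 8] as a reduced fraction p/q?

a_0 = 4: 4/1
a_1 = 2: 9/2
a_2 = 8: 76/17

76/17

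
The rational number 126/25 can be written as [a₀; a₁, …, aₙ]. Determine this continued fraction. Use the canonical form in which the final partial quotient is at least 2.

126 = 5·25 + 1, so a_0 = 5
25 = 25·1 + 0, so a_1 = 25

[5; 25]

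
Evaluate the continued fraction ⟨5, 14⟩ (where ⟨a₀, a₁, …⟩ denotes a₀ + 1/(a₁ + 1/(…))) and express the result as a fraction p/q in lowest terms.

Collapse the nested fraction from the inside out:
Start with 14.
5 + 1/(14/1) = 5 + 1/14 = 71/14

71/14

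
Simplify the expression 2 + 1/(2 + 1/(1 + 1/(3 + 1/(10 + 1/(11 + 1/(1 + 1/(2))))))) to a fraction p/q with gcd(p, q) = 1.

Start with 2.
1 + 1/(2/1) = 1 + 1/2 = 3/2
11 + 1/(3/2) = 11 + 2/3 = 35/3
10 + 1/(35/3) = 10 + 3/35 = 353/35
3 + 1/(353/35) = 3 + 35/353 = 1094/353
1 + 1/(1094/353) = 1 + 353/1094 = 1447/1094
2 + 1/(1447/1094) = 2 + 1094/1447 = 3988/1447
2 + 1/(3988/1447) = 2 + 1447/3988 = 9423/3988

9423/3988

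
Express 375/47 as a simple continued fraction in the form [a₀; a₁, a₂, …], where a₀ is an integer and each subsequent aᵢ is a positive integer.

Repeatedly divide and take the remainder:
375 ÷ 47 → quotient 7, remainder 46
47 ÷ 46 → quotient 1, remainder 1
46 ÷ 1 → quotient 46, remainder 0

[7; 1, 46]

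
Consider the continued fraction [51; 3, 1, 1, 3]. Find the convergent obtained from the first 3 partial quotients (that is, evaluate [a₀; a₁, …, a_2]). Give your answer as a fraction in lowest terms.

Start with 1.
3 + 1/(1/1) = 3 + 1/1 = 4/1
51 + 1/(4/1) = 51 + 1/4 = 205/4

205/4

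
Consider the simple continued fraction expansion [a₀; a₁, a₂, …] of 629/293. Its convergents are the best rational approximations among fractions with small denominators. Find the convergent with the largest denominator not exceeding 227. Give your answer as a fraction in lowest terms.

234/109

a_0 = 2: 2/1  (≤ bound)
a_1 = 6: 13/6  (≤ bound)
a_2 = 1: 15/7  (≤ bound)
a_3 = 4: 73/34  (≤ bound)
a_4 = 2: 161/75  (≤ bound)
a_5 = 1: 234/109  (≤ bound)
a_6 = 2: 629/293  (> 227, stop)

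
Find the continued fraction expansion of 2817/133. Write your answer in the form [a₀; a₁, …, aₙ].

2817 = 21·133 + 24, so a_0 = 21
133 = 5·24 + 13, so a_1 = 5
24 = 1·13 + 11, so a_2 = 1
13 = 1·11 + 2, so a_3 = 1
11 = 5·2 + 1, so a_4 = 5
2 = 2·1 + 0, so a_5 = 2

[21; 5, 1, 1, 5, 2]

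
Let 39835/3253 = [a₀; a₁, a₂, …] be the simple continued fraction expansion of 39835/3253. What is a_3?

Repeatedly divide and take the remainder:
⌊39835/3253⌋ = 12, remainder 799
⌊3253/799⌋ = 4, remainder 57
⌊799/57⌋ = 14, remainder 1
⌊57/1⌋ = 57, remainder 0

57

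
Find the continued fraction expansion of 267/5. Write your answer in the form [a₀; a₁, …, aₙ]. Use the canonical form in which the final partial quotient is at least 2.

[53; 2, 2]

267 ÷ 5 → quotient 53, remainder 2
5 ÷ 2 → quotient 2, remainder 1
2 ÷ 1 → quotient 2, remainder 0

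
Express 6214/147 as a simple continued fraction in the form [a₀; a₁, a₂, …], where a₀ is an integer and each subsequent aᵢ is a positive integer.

[42; 3, 1, 2, 13]

Apply division with remainder until the remainder is 0:
6214 ÷ 147 → quotient 42, remainder 40
147 ÷ 40 → quotient 3, remainder 27
40 ÷ 27 → quotient 1, remainder 13
27 ÷ 13 → quotient 2, remainder 1
13 ÷ 1 → quotient 13, remainder 0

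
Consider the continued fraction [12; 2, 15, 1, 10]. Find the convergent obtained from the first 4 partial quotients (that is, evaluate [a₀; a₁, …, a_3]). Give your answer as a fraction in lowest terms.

a_0 = 12: 12/1
a_1 = 2: 25/2
a_2 = 15: 387/31
a_3 = 1: 412/33

412/33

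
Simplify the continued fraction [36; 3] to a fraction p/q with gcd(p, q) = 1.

a_0 = 36: 36/1
a_1 = 3: 109/3

109/3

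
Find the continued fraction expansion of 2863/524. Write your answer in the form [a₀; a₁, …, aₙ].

⌊2863/524⌋ = 5, remainder 243
⌊524/243⌋ = 2, remainder 38
⌊243/38⌋ = 6, remainder 15
⌊38/15⌋ = 2, remainder 8
⌊15/8⌋ = 1, remainder 7
⌊8/7⌋ = 1, remainder 1
⌊7/1⌋ = 7, remainder 0

[5; 2, 6, 2, 1, 1, 7]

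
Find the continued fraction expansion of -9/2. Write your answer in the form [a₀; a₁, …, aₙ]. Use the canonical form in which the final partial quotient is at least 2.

-9 = -5·2 + 1, so a_0 = -5
2 = 2·1 + 0, so a_1 = 2

[-5; 2]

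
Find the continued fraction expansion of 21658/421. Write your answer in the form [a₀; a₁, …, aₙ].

⌊21658/421⌋ = 51, remainder 187
⌊421/187⌋ = 2, remainder 47
⌊187/47⌋ = 3, remainder 46
⌊47/46⌋ = 1, remainder 1
⌊46/1⌋ = 46, remainder 0

[51; 2, 3, 1, 46]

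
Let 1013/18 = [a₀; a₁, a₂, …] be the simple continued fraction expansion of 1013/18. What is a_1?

Repeatedly divide and take the remainder:
⌊1013/18⌋ = 56, remainder 5
⌊18/5⌋ = 3, remainder 3

3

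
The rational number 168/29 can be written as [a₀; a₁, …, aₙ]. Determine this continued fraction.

[5; 1, 3, 1, 5]

168 ÷ 29 → quotient 5, remainder 23
29 ÷ 23 → quotient 1, remainder 6
23 ÷ 6 → quotient 3, remainder 5
6 ÷ 5 → quotient 1, remainder 1
5 ÷ 1 → quotient 5, remainder 0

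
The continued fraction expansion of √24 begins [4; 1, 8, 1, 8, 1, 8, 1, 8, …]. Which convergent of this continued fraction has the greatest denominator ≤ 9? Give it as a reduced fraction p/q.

a_0 = 4: 4/1  (≤ bound)
a_1 = 1: 5/1  (≤ bound)
a_2 = 8: 44/9  (≤ bound)
a_3 = 1: 49/10  (> 9, stop)

44/9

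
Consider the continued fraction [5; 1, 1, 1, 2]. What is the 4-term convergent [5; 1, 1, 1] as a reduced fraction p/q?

17/3

a_0 = 5: 5/1
a_1 = 1: 6/1
a_2 = 1: 11/2
a_3 = 1: 17/3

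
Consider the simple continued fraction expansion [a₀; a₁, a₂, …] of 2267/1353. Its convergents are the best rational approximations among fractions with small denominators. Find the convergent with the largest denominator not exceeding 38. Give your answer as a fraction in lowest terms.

a_0 = 1: 1/1  (≤ bound)
a_1 = 1: 2/1  (≤ bound)
a_2 = 2: 5/3  (≤ bound)
a_3 = 12: 62/37  (≤ bound)
a_4 = 5: 315/188  (> 38, stop)

62/37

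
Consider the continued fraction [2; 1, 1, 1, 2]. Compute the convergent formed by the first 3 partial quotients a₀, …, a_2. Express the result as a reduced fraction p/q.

5/2

a_0 = 2: 2/1
a_1 = 1: 3/1
a_2 = 1: 5/2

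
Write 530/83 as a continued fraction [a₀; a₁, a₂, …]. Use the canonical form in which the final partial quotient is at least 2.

530 ÷ 83 → quotient 6, remainder 32
83 ÷ 32 → quotient 2, remainder 19
32 ÷ 19 → quotient 1, remainder 13
19 ÷ 13 → quotient 1, remainder 6
13 ÷ 6 → quotient 2, remainder 1
6 ÷ 1 → quotient 6, remainder 0

[6; 2, 1, 1, 2, 6]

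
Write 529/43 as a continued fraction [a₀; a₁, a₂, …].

[12; 3, 3, 4]

529 ÷ 43 → quotient 12, remainder 13
43 ÷ 13 → quotient 3, remainder 4
13 ÷ 4 → quotient 3, remainder 1
4 ÷ 1 → quotient 4, remainder 0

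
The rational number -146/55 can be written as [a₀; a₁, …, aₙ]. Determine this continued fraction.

[-3; 2, 1, 8, 2]

-146 = -3·55 + 19, so a_0 = -3
55 = 2·19 + 17, so a_1 = 2
19 = 1·17 + 2, so a_2 = 1
17 = 8·2 + 1, so a_3 = 8
2 = 2·1 + 0, so a_4 = 2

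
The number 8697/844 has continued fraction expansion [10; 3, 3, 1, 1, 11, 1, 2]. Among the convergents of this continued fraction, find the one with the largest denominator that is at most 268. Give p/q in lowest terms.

2741/266

a_0 = 10: 10/1  (≤ bound)
a_1 = 3: 31/3  (≤ bound)
a_2 = 3: 103/10  (≤ bound)
a_3 = 1: 134/13  (≤ bound)
a_4 = 1: 237/23  (≤ bound)
a_5 = 11: 2741/266  (≤ bound)
a_6 = 1: 2978/289  (> 268, stop)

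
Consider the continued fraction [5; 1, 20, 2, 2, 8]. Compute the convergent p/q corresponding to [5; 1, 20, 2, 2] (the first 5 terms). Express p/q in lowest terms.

637/107

Work from the innermost term outward:
Start with 2.
2 + 1/(2/1) = 2 + 1/2 = 5/2
20 + 1/(5/2) = 20 + 2/5 = 102/5
1 + 1/(102/5) = 1 + 5/102 = 107/102
5 + 1/(107/102) = 5 + 102/107 = 637/107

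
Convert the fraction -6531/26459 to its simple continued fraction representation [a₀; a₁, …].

-6531 ÷ 26459 → quotient -1, remainder 19928
26459 ÷ 19928 → quotient 1, remainder 6531
19928 ÷ 6531 → quotient 3, remainder 335
6531 ÷ 335 → quotient 19, remainder 166
335 ÷ 166 → quotient 2, remainder 3
166 ÷ 3 → quotient 55, remainder 1
3 ÷ 1 → quotient 3, remainder 0

[-1; 1, 3, 19, 2, 55, 3]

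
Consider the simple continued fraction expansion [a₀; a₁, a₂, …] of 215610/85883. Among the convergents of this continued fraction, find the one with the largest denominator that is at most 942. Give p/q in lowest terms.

a_0 = 2: 2/1  (≤ bound)
a_1 = 1: 3/1  (≤ bound)
a_2 = 1: 5/2  (≤ bound)
a_3 = 23: 118/47  (≤ bound)
a_4 = 3: 359/143  (≤ bound)
a_5 = 2: 836/333  (≤ bound)
a_6 = 4: 3703/1475  (> 942, stop)

836/333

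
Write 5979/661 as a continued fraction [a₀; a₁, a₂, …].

[9; 22, 30]

Apply division with remainder until the remainder is 0:
5979 = 9·661 + 30, so a_0 = 9
661 = 22·30 + 1, so a_1 = 22
30 = 30·1 + 0, so a_2 = 30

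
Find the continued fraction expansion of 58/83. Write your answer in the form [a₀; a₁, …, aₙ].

58 = 0·83 + 58, so a_0 = 0
83 = 1·58 + 25, so a_1 = 1
58 = 2·25 + 8, so a_2 = 2
25 = 3·8 + 1, so a_3 = 3
8 = 8·1 + 0, so a_4 = 8

[0; 1, 2, 3, 8]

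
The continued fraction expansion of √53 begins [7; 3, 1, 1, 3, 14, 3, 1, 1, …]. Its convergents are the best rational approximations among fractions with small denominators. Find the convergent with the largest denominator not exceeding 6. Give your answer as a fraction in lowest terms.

a_0 = 7: 7/1  (≤ bound)
a_1 = 3: 22/3  (≤ bound)
a_2 = 1: 29/4  (≤ bound)
a_3 = 1: 51/7  (> 6, stop)

29/4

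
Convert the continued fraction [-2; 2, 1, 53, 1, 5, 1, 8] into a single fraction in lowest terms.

-16881/10141

Work from the innermost term outward:
Start with 8.
1 + 1/(8/1) = 1 + 1/8 = 9/8
5 + 1/(9/8) = 5 + 8/9 = 53/9
1 + 1/(53/9) = 1 + 9/53 = 62/53
53 + 1/(62/53) = 53 + 53/62 = 3339/62
1 + 1/(3339/62) = 1 + 62/3339 = 3401/3339
2 + 1/(3401/3339) = 2 + 3339/3401 = 10141/3401
-2 + 1/(10141/3401) = -2 + 3401/10141 = -16881/10141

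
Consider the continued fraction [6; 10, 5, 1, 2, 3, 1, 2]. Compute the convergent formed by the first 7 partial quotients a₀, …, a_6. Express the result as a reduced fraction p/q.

4592/753

Use the convergent recurrence hₖ = aₖ·hₖ₋₁ + hₖ₋₂ (and likewise for the denominators kₖ):
a_0 = 6: 6/1
a_1 = 10: 61/10
a_2 = 5: 311/51
a_3 = 1: 372/61
a_4 = 2: 1055/173
a_5 = 3: 3537/580
a_6 = 1: 4592/753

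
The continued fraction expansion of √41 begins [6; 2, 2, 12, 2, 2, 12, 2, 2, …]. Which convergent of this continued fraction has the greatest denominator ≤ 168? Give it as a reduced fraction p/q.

a_0 = 6: 6/1  (≤ bound)
a_1 = 2: 13/2  (≤ bound)
a_2 = 2: 32/5  (≤ bound)
a_3 = 12: 397/62  (≤ bound)
a_4 = 2: 826/129  (≤ bound)
a_5 = 2: 2049/320  (> 168, stop)

826/129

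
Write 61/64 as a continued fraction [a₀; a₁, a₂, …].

61 ÷ 64 → quotient 0, remainder 61
64 ÷ 61 → quotient 1, remainder 3
61 ÷ 3 → quotient 20, remainder 1
3 ÷ 1 → quotient 3, remainder 0

[0; 1, 20, 3]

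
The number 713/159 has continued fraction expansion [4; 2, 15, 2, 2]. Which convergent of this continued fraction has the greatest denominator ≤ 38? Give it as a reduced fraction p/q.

139/31

a_0 = 4: 4/1  (≤ bound)
a_1 = 2: 9/2  (≤ bound)
a_2 = 15: 139/31  (≤ bound)
a_3 = 2: 287/64  (> 38, stop)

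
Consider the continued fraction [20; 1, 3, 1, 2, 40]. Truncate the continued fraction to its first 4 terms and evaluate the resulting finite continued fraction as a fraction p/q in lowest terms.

a_0 = 20: 20/1
a_1 = 1: 21/1
a_2 = 3: 83/4
a_3 = 1: 104/5

104/5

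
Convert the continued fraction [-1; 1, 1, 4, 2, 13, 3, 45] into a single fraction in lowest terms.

-16861/37484

Start with 45.
3 + 1/(45/1) = 3 + 1/45 = 136/45
13 + 1/(136/45) = 13 + 45/136 = 1813/136
2 + 1/(1813/136) = 2 + 136/1813 = 3762/1813
4 + 1/(3762/1813) = 4 + 1813/3762 = 16861/3762
1 + 1/(16861/3762) = 1 + 3762/16861 = 20623/16861
1 + 1/(20623/16861) = 1 + 16861/20623 = 37484/20623
-1 + 1/(37484/20623) = -1 + 20623/37484 = -16861/37484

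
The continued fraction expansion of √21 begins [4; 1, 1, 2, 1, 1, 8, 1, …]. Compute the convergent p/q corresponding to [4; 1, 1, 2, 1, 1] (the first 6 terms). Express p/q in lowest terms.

55/12

Starting at the tail and folding back:
Start with 1.
1 + 1/(1/1) = 1 + 1/1 = 2/1
2 + 1/(2/1) = 2 + 1/2 = 5/2
1 + 1/(5/2) = 1 + 2/5 = 7/5
1 + 1/(7/5) = 1 + 5/7 = 12/7
4 + 1/(12/7) = 4 + 7/12 = 55/12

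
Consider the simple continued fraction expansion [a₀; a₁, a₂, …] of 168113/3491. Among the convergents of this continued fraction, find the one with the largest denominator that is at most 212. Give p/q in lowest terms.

9872/205

a_0 = 48: 48/1  (≤ bound)
a_1 = 6: 289/6  (≤ bound)
a_2 = 2: 626/13  (≤ bound)
a_3 = 2: 1541/32  (≤ bound)
a_4 = 6: 9872/205  (≤ bound)
a_5 = 1: 11413/237  (> 212, stop)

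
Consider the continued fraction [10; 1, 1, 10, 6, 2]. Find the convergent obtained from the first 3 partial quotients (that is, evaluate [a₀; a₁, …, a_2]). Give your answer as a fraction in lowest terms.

Use the convergent recurrence hₖ = aₖ·hₖ₋₁ + hₖ₋₂ (and likewise for the denominators kₖ):
a_0 = 10: 10/1
a_1 = 1: 11/1
a_2 = 1: 21/2

21/2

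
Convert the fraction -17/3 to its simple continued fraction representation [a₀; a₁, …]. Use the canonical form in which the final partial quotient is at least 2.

[-6; 3]

-17 = -6·3 + 1, so a_0 = -6
3 = 3·1 + 0, so a_1 = 3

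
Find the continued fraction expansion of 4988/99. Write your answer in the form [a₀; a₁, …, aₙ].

Repeatedly divide and take the remainder:
4988 ÷ 99 → quotient 50, remainder 38
99 ÷ 38 → quotient 2, remainder 23
38 ÷ 23 → quotient 1, remainder 15
23 ÷ 15 → quotient 1, remainder 8
15 ÷ 8 → quotient 1, remainder 7
8 ÷ 7 → quotient 1, remainder 1
7 ÷ 1 → quotient 7, remainder 0

[50; 2, 1, 1, 1, 1, 7]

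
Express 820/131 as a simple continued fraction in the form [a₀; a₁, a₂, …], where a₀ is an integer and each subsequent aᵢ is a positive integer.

820 = 6·131 + 34, so a_0 = 6
131 = 3·34 + 29, so a_1 = 3
34 = 1·29 + 5, so a_2 = 1
29 = 5·5 + 4, so a_3 = 5
5 = 1·4 + 1, so a_4 = 1
4 = 4·1 + 0, so a_5 = 4

[6; 3, 1, 5, 1, 4]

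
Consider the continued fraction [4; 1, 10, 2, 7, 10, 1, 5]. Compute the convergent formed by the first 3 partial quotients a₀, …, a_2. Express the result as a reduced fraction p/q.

54/11

Start with 10.
1 + 1/(10/1) = 1 + 1/10 = 11/10
4 + 1/(11/10) = 4 + 10/11 = 54/11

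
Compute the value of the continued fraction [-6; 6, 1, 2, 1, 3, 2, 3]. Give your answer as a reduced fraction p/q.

-4611/788

Collapse the nested fraction from the inside out:
Start with 3.
2 + 1/(3/1) = 2 + 1/3 = 7/3
3 + 1/(7/3) = 3 + 3/7 = 24/7
1 + 1/(24/7) = 1 + 7/24 = 31/24
2 + 1/(31/24) = 2 + 24/31 = 86/31
1 + 1/(86/31) = 1 + 31/86 = 117/86
6 + 1/(117/86) = 6 + 86/117 = 788/117
-6 + 1/(788/117) = -6 + 117/788 = -4611/788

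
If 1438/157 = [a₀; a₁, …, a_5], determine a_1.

6

1438 ÷ 157 → quotient 9, remainder 25
157 ÷ 25 → quotient 6, remainder 7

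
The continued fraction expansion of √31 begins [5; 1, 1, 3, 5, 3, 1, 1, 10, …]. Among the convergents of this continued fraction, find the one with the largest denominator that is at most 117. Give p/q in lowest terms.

206/37

List convergents until the denominator exceeds the bound:
a_0 = 5: 5/1  (≤ bound)
a_1 = 1: 6/1  (≤ bound)
a_2 = 1: 11/2  (≤ bound)
a_3 = 3: 39/7  (≤ bound)
a_4 = 5: 206/37  (≤ bound)
a_5 = 3: 657/118  (> 117, stop)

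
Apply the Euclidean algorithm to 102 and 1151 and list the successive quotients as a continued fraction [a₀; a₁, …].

⌊102/1151⌋ = 0, remainder 102
⌊1151/102⌋ = 11, remainder 29
⌊102/29⌋ = 3, remainder 15
⌊29/15⌋ = 1, remainder 14
⌊15/14⌋ = 1, remainder 1
⌊14/1⌋ = 14, remainder 0

[0; 11, 3, 1, 1, 14]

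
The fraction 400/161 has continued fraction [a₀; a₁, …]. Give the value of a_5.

Apply division with remainder until the remainder is 0:
⌊400/161⌋ = 2, remainder 78
⌊161/78⌋ = 2, remainder 5
⌊78/5⌋ = 15, remainder 3
⌊5/3⌋ = 1, remainder 2
⌊3/2⌋ = 1, remainder 1
⌊2/1⌋ = 2, remainder 0

2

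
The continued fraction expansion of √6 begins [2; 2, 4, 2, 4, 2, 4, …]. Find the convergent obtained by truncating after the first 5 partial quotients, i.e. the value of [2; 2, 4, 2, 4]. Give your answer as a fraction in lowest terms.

a_0 = 2: 2/1
a_1 = 2: 5/2
a_2 = 4: 22/9
a_3 = 2: 49/20
a_4 = 4: 218/89

218/89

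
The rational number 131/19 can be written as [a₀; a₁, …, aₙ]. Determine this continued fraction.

131 = 6·19 + 17, so a_0 = 6
19 = 1·17 + 2, so a_1 = 1
17 = 8·2 + 1, so a_2 = 8
2 = 2·1 + 0, so a_3 = 2

[6; 1, 8, 2]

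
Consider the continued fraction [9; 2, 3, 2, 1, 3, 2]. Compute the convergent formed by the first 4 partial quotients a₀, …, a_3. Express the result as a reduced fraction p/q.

a_0 = 9: 9/1
a_1 = 2: 19/2
a_2 = 3: 66/7
a_3 = 2: 151/16

151/16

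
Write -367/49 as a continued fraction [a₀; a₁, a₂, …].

[-8; 1, 1, 24]

Apply division with remainder until the remainder is 0:
⌊-367/49⌋ = -8, remainder 25
⌊49/25⌋ = 1, remainder 24
⌊25/24⌋ = 1, remainder 1
⌊24/1⌋ = 24, remainder 0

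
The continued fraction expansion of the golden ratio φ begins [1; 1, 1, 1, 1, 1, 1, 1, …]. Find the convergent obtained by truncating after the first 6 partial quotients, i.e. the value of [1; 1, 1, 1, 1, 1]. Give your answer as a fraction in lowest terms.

13/8

a_0 = 1: 1/1
a_1 = 1: 2/1
a_2 = 1: 3/2
a_3 = 1: 5/3
a_4 = 1: 8/5
a_5 = 1: 13/8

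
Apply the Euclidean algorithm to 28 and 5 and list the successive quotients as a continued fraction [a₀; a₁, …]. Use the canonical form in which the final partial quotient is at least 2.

[5; 1, 1, 2]

28 ÷ 5 → quotient 5, remainder 3
5 ÷ 3 → quotient 1, remainder 2
3 ÷ 2 → quotient 1, remainder 1
2 ÷ 1 → quotient 2, remainder 0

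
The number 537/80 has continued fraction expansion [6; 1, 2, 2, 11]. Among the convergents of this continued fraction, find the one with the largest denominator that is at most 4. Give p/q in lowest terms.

20/3

List convergents until the denominator exceeds the bound:
a_0 = 6: 6/1  (≤ bound)
a_1 = 1: 7/1  (≤ bound)
a_2 = 2: 20/3  (≤ bound)
a_3 = 2: 47/7  (> 4, stop)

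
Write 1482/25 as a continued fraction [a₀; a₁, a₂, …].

[59; 3, 1, 1, 3]

1482 ÷ 25 → quotient 59, remainder 7
25 ÷ 7 → quotient 3, remainder 4
7 ÷ 4 → quotient 1, remainder 3
4 ÷ 3 → quotient 1, remainder 1
3 ÷ 1 → quotient 3, remainder 0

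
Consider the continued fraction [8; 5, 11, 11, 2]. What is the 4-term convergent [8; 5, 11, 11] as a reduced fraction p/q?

5090/621

Start with 11.
11 + 1/(11/1) = 11 + 1/11 = 122/11
5 + 1/(122/11) = 5 + 11/122 = 621/122
8 + 1/(621/122) = 8 + 122/621 = 5090/621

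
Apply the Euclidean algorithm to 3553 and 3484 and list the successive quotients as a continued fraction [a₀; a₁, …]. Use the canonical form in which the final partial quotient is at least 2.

[1; 50, 2, 34]

3553 = 1·3484 + 69, so a_0 = 1
3484 = 50·69 + 34, so a_1 = 50
69 = 2·34 + 1, so a_2 = 2
34 = 34·1 + 0, so a_3 = 34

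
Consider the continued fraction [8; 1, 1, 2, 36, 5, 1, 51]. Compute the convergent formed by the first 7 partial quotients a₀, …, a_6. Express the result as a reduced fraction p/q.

a_0 = 8: 8/1
a_1 = 1: 9/1
a_2 = 1: 17/2
a_3 = 2: 43/5
a_4 = 36: 1565/182
a_5 = 5: 7868/915
a_6 = 1: 9433/1097

9433/1097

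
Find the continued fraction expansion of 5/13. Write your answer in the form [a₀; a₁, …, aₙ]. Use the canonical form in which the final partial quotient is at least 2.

[0; 2, 1, 1, 2]

Apply division with remainder until the remainder is 0:
5 ÷ 13 → quotient 0, remainder 5
13 ÷ 5 → quotient 2, remainder 3
5 ÷ 3 → quotient 1, remainder 2
3 ÷ 2 → quotient 1, remainder 1
2 ÷ 1 → quotient 2, remainder 0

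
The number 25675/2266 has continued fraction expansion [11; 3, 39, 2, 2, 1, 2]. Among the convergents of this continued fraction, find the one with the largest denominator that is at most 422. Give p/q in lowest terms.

List convergents until the denominator exceeds the bound:
a_0 = 11: 11/1  (≤ bound)
a_1 = 3: 34/3  (≤ bound)
a_2 = 39: 1337/118  (≤ bound)
a_3 = 2: 2708/239  (≤ bound)
a_4 = 2: 6753/596  (> 422, stop)

2708/239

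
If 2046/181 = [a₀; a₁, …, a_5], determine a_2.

3

2046 = 11·181 + 55, so a_0 = 11
181 = 3·55 + 16, so a_1 = 3
55 = 3·16 + 7, so a_2 = 3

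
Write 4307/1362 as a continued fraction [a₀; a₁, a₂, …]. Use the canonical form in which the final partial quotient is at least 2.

[3; 6, 6, 7, 5]

4307 ÷ 1362 → quotient 3, remainder 221
1362 ÷ 221 → quotient 6, remainder 36
221 ÷ 36 → quotient 6, remainder 5
36 ÷ 5 → quotient 7, remainder 1
5 ÷ 1 → quotient 5, remainder 0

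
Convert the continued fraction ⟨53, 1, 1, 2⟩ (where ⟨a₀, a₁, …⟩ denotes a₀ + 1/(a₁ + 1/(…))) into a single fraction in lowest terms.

268/5

a_0 = 53: 53/1
a_1 = 1: 54/1
a_2 = 1: 107/2
a_3 = 2: 268/5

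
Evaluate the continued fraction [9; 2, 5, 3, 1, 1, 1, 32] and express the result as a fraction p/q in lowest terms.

a_0 = 9: 9/1
a_1 = 2: 19/2
a_2 = 5: 104/11
a_3 = 3: 331/35
a_4 = 1: 435/46
a_5 = 1: 766/81
a_6 = 1: 1201/127
a_7 = 32: 39198/4145

39198/4145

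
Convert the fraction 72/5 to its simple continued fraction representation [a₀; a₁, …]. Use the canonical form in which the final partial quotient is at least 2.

Repeatedly divide and take the remainder:
72 ÷ 5 → quotient 14, remainder 2
5 ÷ 2 → quotient 2, remainder 1
2 ÷ 1 → quotient 2, remainder 0

[14; 2, 2]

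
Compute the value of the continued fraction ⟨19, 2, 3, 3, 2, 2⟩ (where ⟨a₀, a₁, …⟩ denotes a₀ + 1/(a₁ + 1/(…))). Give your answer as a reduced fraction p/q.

Collapse the nested fraction from the inside out:
Start with 2.
2 + 1/(2/1) = 2 + 1/2 = 5/2
3 + 1/(5/2) = 3 + 2/5 = 17/5
3 + 1/(17/5) = 3 + 5/17 = 56/17
2 + 1/(56/17) = 2 + 17/56 = 129/56
19 + 1/(129/56) = 19 + 56/129 = 2507/129

2507/129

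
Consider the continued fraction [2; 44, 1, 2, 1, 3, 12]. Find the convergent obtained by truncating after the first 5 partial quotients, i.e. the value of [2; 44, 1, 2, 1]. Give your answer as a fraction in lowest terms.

362/179

a_0 = 2: 2/1
a_1 = 44: 89/44
a_2 = 1: 91/45
a_3 = 2: 271/134
a_4 = 1: 362/179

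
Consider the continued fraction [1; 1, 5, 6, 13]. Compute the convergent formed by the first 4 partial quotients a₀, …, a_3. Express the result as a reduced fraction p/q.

68/37

Start with 6.
5 + 1/(6/1) = 5 + 1/6 = 31/6
1 + 1/(31/6) = 1 + 6/31 = 37/31
1 + 1/(37/31) = 1 + 31/37 = 68/37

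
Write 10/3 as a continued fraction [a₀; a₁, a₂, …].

10 = 3·3 + 1, so a_0 = 3
3 = 3·1 + 0, so a_1 = 3

[3; 3]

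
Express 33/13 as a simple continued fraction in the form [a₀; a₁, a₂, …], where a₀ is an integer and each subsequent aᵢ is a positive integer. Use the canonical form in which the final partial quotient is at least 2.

[2; 1, 1, 6]

Run the Euclidean algorithm, recording each quotient:
33 ÷ 13 → quotient 2, remainder 7
13 ÷ 7 → quotient 1, remainder 6
7 ÷ 6 → quotient 1, remainder 1
6 ÷ 1 → quotient 6, remainder 0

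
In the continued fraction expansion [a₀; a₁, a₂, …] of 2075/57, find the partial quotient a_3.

11

Repeatedly divide and take the remainder:
2075 = 36·57 + 23, so a_0 = 36
57 = 2·23 + 11, so a_1 = 2
23 = 2·11 + 1, so a_2 = 2
11 = 11·1 + 0, so a_3 = 11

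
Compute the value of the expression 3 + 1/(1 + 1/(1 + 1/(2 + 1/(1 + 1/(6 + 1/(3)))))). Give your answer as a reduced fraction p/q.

529/148

Build up convergents one term at a time:
a_0 = 3: 3/1
a_1 = 1: 4/1
a_2 = 1: 7/2
a_3 = 2: 18/5
a_4 = 1: 25/7
a_5 = 6: 168/47
a_6 = 3: 529/148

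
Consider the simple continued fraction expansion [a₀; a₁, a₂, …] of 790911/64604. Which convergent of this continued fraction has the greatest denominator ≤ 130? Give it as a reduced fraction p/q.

a_0 = 12: 12/1  (≤ bound)
a_1 = 4: 49/4  (≤ bound)
a_2 = 8: 404/33  (≤ bound)
a_3 = 41: 16613/1357  (> 130, stop)

404/33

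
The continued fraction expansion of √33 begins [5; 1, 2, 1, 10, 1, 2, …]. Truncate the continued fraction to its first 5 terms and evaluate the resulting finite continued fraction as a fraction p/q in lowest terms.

247/43

Starting at the tail and folding back:
Start with 10.
1 + 1/(10/1) = 1 + 1/10 = 11/10
2 + 1/(11/10) = 2 + 10/11 = 32/11
1 + 1/(32/11) = 1 + 11/32 = 43/32
5 + 1/(43/32) = 5 + 32/43 = 247/43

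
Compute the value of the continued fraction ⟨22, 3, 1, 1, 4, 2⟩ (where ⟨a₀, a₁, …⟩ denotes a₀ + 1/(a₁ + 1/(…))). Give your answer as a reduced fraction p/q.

Start with 2.
4 + 1/(2/1) = 4 + 1/2 = 9/2
1 + 1/(9/2) = 1 + 2/9 = 11/9
1 + 1/(11/9) = 1 + 9/11 = 20/11
3 + 1/(20/11) = 3 + 11/20 = 71/20
22 + 1/(71/20) = 22 + 20/71 = 1582/71

1582/71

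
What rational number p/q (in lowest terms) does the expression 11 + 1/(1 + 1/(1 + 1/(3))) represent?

81/7

a_0 = 11: 11/1
a_1 = 1: 12/1
a_2 = 1: 23/2
a_3 = 3: 81/7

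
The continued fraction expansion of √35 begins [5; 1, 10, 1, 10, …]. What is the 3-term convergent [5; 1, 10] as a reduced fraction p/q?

Compute successive convergents:
a_0 = 5: 5/1
a_1 = 1: 6/1
a_2 = 10: 65/11

65/11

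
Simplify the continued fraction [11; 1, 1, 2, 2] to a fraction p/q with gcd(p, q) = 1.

139/12

Start with 2.
2 + 1/(2/1) = 2 + 1/2 = 5/2
1 + 1/(5/2) = 1 + 2/5 = 7/5
1 + 1/(7/5) = 1 + 5/7 = 12/7
11 + 1/(12/7) = 11 + 7/12 = 139/12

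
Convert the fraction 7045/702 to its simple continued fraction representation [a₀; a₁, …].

7045 ÷ 702 → quotient 10, remainder 25
702 ÷ 25 → quotient 28, remainder 2
25 ÷ 2 → quotient 12, remainder 1
2 ÷ 1 → quotient 2, remainder 0

[10; 28, 12, 2]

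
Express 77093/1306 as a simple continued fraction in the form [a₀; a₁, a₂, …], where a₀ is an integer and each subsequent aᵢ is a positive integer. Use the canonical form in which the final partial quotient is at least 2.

77093 = 59·1306 + 39, so a_0 = 59
1306 = 33·39 + 19, so a_1 = 33
39 = 2·19 + 1, so a_2 = 2
19 = 19·1 + 0, so a_3 = 19

[59; 33, 2, 19]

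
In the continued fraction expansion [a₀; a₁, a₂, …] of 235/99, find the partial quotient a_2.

1

235 ÷ 99 → quotient 2, remainder 37
99 ÷ 37 → quotient 2, remainder 25
37 ÷ 25 → quotient 1, remainder 12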